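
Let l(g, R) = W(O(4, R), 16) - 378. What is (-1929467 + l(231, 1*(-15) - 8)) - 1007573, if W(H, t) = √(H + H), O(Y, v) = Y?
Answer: -2937418 + 2*√2 ≈ -2.9374e+6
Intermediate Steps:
W(H, t) = √2*√H (W(H, t) = √(2*H) = √2*√H)
l(g, R) = -378 + 2*√2 (l(g, R) = √2*√4 - 378 = √2*2 - 378 = 2*√2 - 378 = -378 + 2*√2)
(-1929467 + l(231, 1*(-15) - 8)) - 1007573 = (-1929467 + (-378 + 2*√2)) - 1007573 = (-1929845 + 2*√2) - 1007573 = -2937418 + 2*√2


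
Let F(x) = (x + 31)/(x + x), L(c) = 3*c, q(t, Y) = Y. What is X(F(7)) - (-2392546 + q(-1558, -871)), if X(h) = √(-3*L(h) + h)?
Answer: 2393417 + 2*I*√266/7 ≈ 2.3934e+6 + 4.6599*I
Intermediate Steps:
F(x) = (31 + x)/(2*x) (F(x) = (31 + x)/((2*x)) = (31 + x)*(1/(2*x)) = (31 + x)/(2*x))
X(h) = 2*√2*√(-h) (X(h) = √(-9*h + h) = √(-8*h) = 2*√2*√(-h))
X(F(7)) - (-2392546 + q(-1558, -871)) = 2*√2*√(-(31 + 7)/(2*7)) - (-2392546 - 871) = 2*√2*√(-38/(2*7)) - 1*(-2393417) = 2*√2*√(-1*19/7) + 2393417 = 2*√2*√(-19/7) + 2393417 = 2*√2*(I*√133/7) + 2393417 = 2*I*√266/7 + 2393417 = 2393417 + 2*I*√266/7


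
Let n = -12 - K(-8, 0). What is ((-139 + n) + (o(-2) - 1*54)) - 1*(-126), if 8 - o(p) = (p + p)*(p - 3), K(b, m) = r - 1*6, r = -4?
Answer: -81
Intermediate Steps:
K(b, m) = -10 (K(b, m) = -4 - 1*6 = -4 - 6 = -10)
o(p) = 8 - 2*p*(-3 + p) (o(p) = 8 - (p + p)*(p - 3) = 8 - 2*p*(-3 + p))
n = -2 (n = -12 - 1*(-10) = -12 + 10 = -2)
((-139 + n) + (o(-2) - 1*54)) - 1*(-126) = ((-139 - 2) + ((8 - 2*(-2)² + 6*(-2)) - 1*54)) - 1*(-126) = (-141 + ((8 - 2*4 - 12) - 54)) + 126 = (-141 + ((8 - 8 - 12) - 54)) + 126 = (-141 + (-12 - 54)) + 126 = (-141 - 66) + 126 = -207 + 126 = -81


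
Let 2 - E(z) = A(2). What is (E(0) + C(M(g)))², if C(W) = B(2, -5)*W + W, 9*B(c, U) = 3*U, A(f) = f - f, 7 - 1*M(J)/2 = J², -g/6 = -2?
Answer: 306916/9 ≈ 34102.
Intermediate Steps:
g = 12 (g = -6*(-2) = 12)
M(J) = 14 - 2*J²
A(f) = 0
B(c, U) = U/3 (B(c, U) = (3*U)/9 = U/3)
E(z) = 2 (E(z) = 2 - 1*0 = 2 + 0 = 2)
C(W) = -2*W/3 (C(W) = ((⅓)*(-5))*W + W = -5*W/3 + W = -2*W/3)
(E(0) + C(M(g)))² = (2 - 2*(14 - 2*12²)/3)² = (2 - 2*(14 - 2*144)/3)² = (2 - 2*(14 - 288)/3)² = (2 - ⅔*(-274))² = (2 + 548/3)² = (554/3)² = 306916/9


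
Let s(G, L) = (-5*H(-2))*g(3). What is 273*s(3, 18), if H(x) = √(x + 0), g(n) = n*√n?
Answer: -4095*I*√6 ≈ -10031.0*I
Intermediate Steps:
g(n) = n^(3/2)
H(x) = √x
s(G, L) = -15*I*√6 (s(G, L) = (-5*I*√2)*3^(3/2) = (-5*I*√2)*(3*√3) = -15*I*√6)
273*s(3, 18) = 273*(-15*I*√6) = -4095*I*√6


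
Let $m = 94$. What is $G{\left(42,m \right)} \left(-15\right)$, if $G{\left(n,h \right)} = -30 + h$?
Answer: $-960$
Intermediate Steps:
$G{\left(42,m \right)} \left(-15\right) = \left(-30 + 94\right) \left(-15\right) = 64 \left(-15\right) = -960$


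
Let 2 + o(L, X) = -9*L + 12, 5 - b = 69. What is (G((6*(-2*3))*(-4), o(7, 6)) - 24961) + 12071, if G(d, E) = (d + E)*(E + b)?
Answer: -23537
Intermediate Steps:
b = -64 (b = 5 - 1*69 = 5 - 69 = -64)
o(L, X) = 10 - 9*L (o(L, X) = -2 + (-9*L + 12) = -2 + (12 - 9*L) = 10 - 9*L)
G(d, E) = (-64 + E)*(E + d) (G(d, E) = (d + E)*(E - 64) = (E + d)*(-64 + E) = (-64 + E)*(E + d))
(G((6*(-2*3))*(-4), o(7, 6)) - 24961) + 12071 = (((10 - 9*7)² - 64*(10 - 9*7) - 64*6*(-2*3)*(-4) + (10 - 9*7)*((6*(-2*3))*(-4))) - 24961) + 12071 = (((10 - 63)² - 64*(10 - 63) - 64*6*(-6)*(-4) + (10 - 63)*((6*(-6))*(-4))) - 24961) + 12071 = (((-53)² - 64*(-53) - (-2304)*(-4) - (-1908)*(-4)) - 24961) + 12071 = ((2809 + 3392 - 64*144 - 53*144) - 24961) + 12071 = ((2809 + 3392 - 9216 - 7632) - 24961) + 12071 = (-10647 - 24961) + 12071 = -35608 + 12071 = -23537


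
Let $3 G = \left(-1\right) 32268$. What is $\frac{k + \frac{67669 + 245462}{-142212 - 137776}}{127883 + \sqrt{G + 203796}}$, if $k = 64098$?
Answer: $\frac{2295034060853919}{4578886975296212} - \frac{17946357693 \sqrt{12065}}{1144721743824053} \approx 0.4995$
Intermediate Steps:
$G = -10756$ ($G = \frac{\left(-1\right) 32268}{3} = \frac{1}{3} \left(-32268\right) = -10756$)
$\frac{k + \frac{67669 + 245462}{-142212 - 137776}}{127883 + \sqrt{G + 203796}} = \frac{64098 + \frac{67669 + 245462}{-142212 - 137776}}{127883 + \sqrt{-10756 + 203796}} = \frac{64098 + \frac{313131}{-279988}}{127883 + \sqrt{193040}} = \frac{64098 + 313131 \left(- \frac{1}{279988}\right)}{127883 + 4 \sqrt{12065}} = \frac{64098 - \frac{313131}{279988}}{127883 + 4 \sqrt{12065}} = \frac{17946357693}{279988 \left(127883 + 4 \sqrt{12065}\right)}$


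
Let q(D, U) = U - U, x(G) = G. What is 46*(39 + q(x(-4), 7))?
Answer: 1794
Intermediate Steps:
q(D, U) = 0
46*(39 + q(x(-4), 7)) = 46*(39 + 0) = 46*39 = 1794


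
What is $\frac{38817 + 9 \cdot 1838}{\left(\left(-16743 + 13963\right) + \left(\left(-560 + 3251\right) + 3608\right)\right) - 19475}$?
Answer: $- \frac{55359}{15956} \approx -3.4695$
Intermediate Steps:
$\frac{38817 + 9 \cdot 1838}{\left(\left(-16743 + 13963\right) + \left(\left(-560 + 3251\right) + 3608\right)\right) - 19475} = \frac{38817 + 16542}{\left(-2780 + \left(2691 + 3608\right)\right) - 19475} = \frac{55359}{\left(-2780 + 6299\right) - 19475} = \frac{55359}{3519 - 19475} = \frac{55359}{-15956} = 55359 \left(- \frac{1}{15956}\right) = - \frac{55359}{15956}$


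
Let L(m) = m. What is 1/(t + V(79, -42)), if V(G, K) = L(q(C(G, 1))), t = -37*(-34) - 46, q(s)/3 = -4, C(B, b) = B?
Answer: 1/1200 ≈ 0.00083333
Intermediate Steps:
q(s) = -12 (q(s) = 3*(-4) = -12)
t = 1212 (t = 1258 - 46 = 1212)
V(G, K) = -12
1/(t + V(79, -42)) = 1/(1212 - 12) = 1/1200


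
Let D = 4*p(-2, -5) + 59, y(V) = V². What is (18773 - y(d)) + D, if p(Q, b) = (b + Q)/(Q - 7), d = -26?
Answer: 163432/9 ≈ 18159.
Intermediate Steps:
p(Q, b) = (Q + b)/(-7 + Q)
D = 559/9 (D = 4*((-2 - 5)/(-7 - 2)) + 59 = 4*(-7/(-9)) + 59 = 4*(-⅑*(-7)) + 59 = 4*(7/9) + 59 = 28/9 + 59 = 559/9 ≈ 62.111)
(18773 - y(d)) + D = (18773 - 1*(-26)²) + 559/9 = (18773 - 1*676) + 559/9 = (18773 - 676) + 559/9 = 18097 + 559/9 = 163432/9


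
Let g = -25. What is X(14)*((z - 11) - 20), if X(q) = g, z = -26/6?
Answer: 2650/3 ≈ 883.33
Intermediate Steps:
z = -13/3 (z = -26*⅙ = -13/3 ≈ -4.3333)
X(q) = -25
X(14)*((z - 11) - 20) = -25*((-13/3 - 11) - 20) = -25*(-46/3 - 20) = -25*(-106/3) = 2650/3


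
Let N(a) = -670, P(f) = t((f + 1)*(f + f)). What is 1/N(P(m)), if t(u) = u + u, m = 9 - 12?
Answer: -1/670 ≈ -0.0014925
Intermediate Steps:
m = -3
t(u) = 2*u
P(f) = 4*f*(1 + f) (P(f) = 2*((f + 1)*(f + f)) = 2*((1 + f)*(2*f)) = 2*(2*f*(1 + f)) = 4*f*(1 + f))
1/N(P(m)) = 1/(-670) = -1/670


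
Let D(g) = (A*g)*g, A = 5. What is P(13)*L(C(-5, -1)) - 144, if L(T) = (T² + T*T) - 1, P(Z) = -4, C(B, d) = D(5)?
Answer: -125140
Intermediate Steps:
D(g) = 5*g² (D(g) = (5*g)*g = 5*g²)
C(B, d) = 125 (C(B, d) = 5*5² = 5*25 = 125)
L(T) = -1 + 2*T² (L(T) = (T² + T²) - 1 = 2*T² - 1 = -1 + 2*T²)
P(13)*L(C(-5, -1)) - 144 = -4*(-1 + 2*125²) - 144 = -4*(-1 + 2*15625) - 144 = -4*(-1 + 31250) - 144 = -4*31249 - 144 = -124996 - 144 = -125140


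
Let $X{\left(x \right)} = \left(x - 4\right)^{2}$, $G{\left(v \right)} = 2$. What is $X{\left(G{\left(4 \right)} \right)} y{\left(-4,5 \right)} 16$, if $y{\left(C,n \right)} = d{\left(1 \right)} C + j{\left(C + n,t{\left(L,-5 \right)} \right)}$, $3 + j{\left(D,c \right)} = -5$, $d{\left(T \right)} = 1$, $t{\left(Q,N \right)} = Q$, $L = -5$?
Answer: $-768$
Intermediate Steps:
$j{\left(D,c \right)} = -8$ ($j{\left(D,c \right)} = -3 - 5 = -8$)
$y{\left(C,n \right)} = -8 + C$ ($y{\left(C,n \right)} = 1 C - 8 = C - 8 = -8 + C$)
$X{\left(x \right)} = \left(-4 + x\right)^{2}$
$X{\left(G{\left(4 \right)} \right)} y{\left(-4,5 \right)} 16 = \left(-4 + 2\right)^{2} \left(-8 - 4\right) 16 = \left(-2\right)^{2} \left(-12\right) 16 = 4 \left(-12\right) 16 = \left(-48\right) 16 = -768$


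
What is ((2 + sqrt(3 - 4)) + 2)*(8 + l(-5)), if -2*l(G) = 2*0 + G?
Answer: 42 + 21*I/2 ≈ 42.0 + 10.5*I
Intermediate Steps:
l(G) = -G/2 (l(G) = -(2*0 + G)/2 = -(0 + G)/2 = -G/2)
((2 + sqrt(3 - 4)) + 2)*(8 + l(-5)) = ((2 + sqrt(3 - 4)) + 2)*(8 - 1/2*(-5)) = ((2 + sqrt(-1)) + 2)*(8 + 5/2) = ((2 + I) + 2)*(21/2) = (4 + I)*(21/2) = 42 + 21*I/2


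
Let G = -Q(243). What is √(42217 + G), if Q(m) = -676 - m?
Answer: 8*√674 ≈ 207.69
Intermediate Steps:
G = 919 (G = -(-676 - 1*243) = -(-676 - 243) = -1*(-919) = 919)
√(42217 + G) = √(42217 + 919) = √43136 = 8*√674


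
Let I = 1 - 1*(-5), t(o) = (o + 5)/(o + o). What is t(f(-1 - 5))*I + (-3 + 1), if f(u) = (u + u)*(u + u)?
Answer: 53/48 ≈ 1.1042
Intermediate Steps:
f(u) = 4*u**2 (f(u) = (2*u)*(2*u) = 4*u**2)
t(o) = (5 + o)/(2*o) (t(o) = (5 + o)/((2*o)) = (5 + o)*(1/(2*o)) = (5 + o)/(2*o))
I = 6 (I = 1 + 5 = 6)
t(f(-1 - 5))*I + (-3 + 1) = ((5 + 4*(-1 - 5)**2)/(2*((4*(-1 - 5)**2))))*6 + (-3 + 1) = ((5 + 4*(-6)**2)/(2*((4*(-6)**2))))*6 - 2 = ((5 + 4*36)/(2*((4*36))))*6 - 2 = ((1/2)*(5 + 144)/144)*6 - 2 = ((1/2)*(1/144)*149)*6 - 2 = (149/288)*6 - 2 = 149/48 - 2 = 53/48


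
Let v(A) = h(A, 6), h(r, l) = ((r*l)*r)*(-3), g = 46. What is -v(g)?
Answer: 38088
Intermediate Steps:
h(r, l) = -3*l*r**2 (h(r, l) = ((l*r)*r)*(-3) = (l*r**2)*(-3) = -3*l*r**2)
v(A) = -18*A**2 (v(A) = -3*6*A**2 = -18*A**2)
-v(g) = -(-18)*46**2 = -(-18)*2116 = -1*(-38088) = 38088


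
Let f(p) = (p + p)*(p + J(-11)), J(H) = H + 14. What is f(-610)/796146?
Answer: 370270/398073 ≈ 0.93016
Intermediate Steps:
J(H) = 14 + H
f(p) = 2*p*(3 + p) (f(p) = (p + p)*(p + (14 - 11)) = (2*p)*(p + 3) = (2*p)*(3 + p) = 2*p*(3 + p))
f(-610)/796146 = (2*(-610)*(3 - 610))/796146 = (2*(-610)*(-607))*(1/796146) = 740540*(1/796146) = 370270/398073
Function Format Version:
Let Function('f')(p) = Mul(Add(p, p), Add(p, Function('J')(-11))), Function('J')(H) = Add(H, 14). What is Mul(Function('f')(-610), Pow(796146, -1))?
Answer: Rational(370270, 398073) ≈ 0.93016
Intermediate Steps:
Function('J')(H) = Add(14, H)
Function('f')(p) = Mul(2, p, Add(3, p)) (Function('f')(p) = Mul(Add(p, p), Add(p, Add(14, -11))) = Mul(Mul(2, p), Add(p, 3)) = Mul(Mul(2, p), Add(3, p)) = Mul(2, p, Add(3, p)))
Mul(Function('f')(-610), Pow(796146, -1)) = Mul(Mul(2, -610, Add(3, -610)), Pow(796146, -1)) = Mul(Mul(2, -610, -607), Rational(1, 796146)) = Mul(740540, Rational(1, 796146)) = Rational(370270, 398073)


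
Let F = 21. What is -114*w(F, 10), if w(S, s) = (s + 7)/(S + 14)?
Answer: -1938/35 ≈ -55.371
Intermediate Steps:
w(S, s) = (7 + s)/(14 + S)
-114*w(F, 10) = -114*(7 + 10)/(14 + 21) = -114*17/35 = -1938/35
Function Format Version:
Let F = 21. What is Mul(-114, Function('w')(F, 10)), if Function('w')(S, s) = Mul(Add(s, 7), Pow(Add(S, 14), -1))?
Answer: Rational(-1938, 35) ≈ -55.371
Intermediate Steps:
Function('w')(S, s) = Mul(Pow(Add(14, S), -1), Add(7, s)) (Function('w')(S, s) = Mul(Add(7, s), Pow(Add(14, S), -1)) = Mul(Pow(Add(14, S), -1), Add(7, s)))
Mul(-114, Function('w')(F, 10)) = Mul(-114, Mul(Pow(Add(14, 21), -1), Add(7, 10))) = Mul(-114, Mul(Pow(35, -1), 17)) = Mul(-114, Mul(Rational(1, 35), 17)) = Mul(-114, Rational(17, 35)) = Rational(-1938, 35)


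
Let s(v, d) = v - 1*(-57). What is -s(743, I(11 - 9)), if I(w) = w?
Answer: -800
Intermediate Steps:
s(v, d) = 57 + v (s(v, d) = v + 57 = 57 + v)
-s(743, I(11 - 9)) = -(57 + 743) = -1*800 = -800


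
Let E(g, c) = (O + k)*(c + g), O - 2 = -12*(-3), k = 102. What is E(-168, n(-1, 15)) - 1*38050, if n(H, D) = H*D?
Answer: -63670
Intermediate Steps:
O = 38 (O = 2 - 12*(-3) = 2 + 36 = 38)
n(H, D) = D*H
E(g, c) = 140*c + 140*g (E(g, c) = (38 + 102)*(c + g) = 140*(c + g) = 140*c + 140*g)
E(-168, n(-1, 15)) - 1*38050 = (140*(15*(-1)) + 140*(-168)) - 1*38050 = (140*(-15) - 23520) - 38050 = (-2100 - 23520) - 38050 = -25620 - 38050 = -63670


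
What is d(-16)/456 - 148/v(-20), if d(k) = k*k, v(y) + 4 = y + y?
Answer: 2461/627 ≈ 3.9250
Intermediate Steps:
v(y) = -4 + 2*y (v(y) = -4 + (y + y) = -4 + 2*y)
d(k) = k²
d(-16)/456 - 148/v(-20) = (-16)²/456 - 148/(-4 + 2*(-20)) = 256*(1/456) - 148/(-4 - 40) = 32/57 - 148/(-44) = 32/57 - 148*(-1/44) = 32/57 + 37/11 = 2461/627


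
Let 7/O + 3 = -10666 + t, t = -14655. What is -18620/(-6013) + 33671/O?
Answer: -732455884416/6013 ≈ -1.2181e+8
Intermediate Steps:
O = -7/25324 (O = 7/(-3 + (-10666 - 14655)) = 7/(-3 - 25321) = 7/(-25324) = 7*(-1/25324) = -7/25324 ≈ -0.00027642)
-18620/(-6013) + 33671/O = -18620/(-6013) + 33671/(-7/25324) = -18620*(-1/6013) + 33671*(-25324/7) = 2660/859 - 852684404/7 = -732455884416/6013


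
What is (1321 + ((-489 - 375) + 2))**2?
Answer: 210681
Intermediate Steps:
(1321 + ((-489 - 375) + 2))**2 = (1321 + (-864 + 2))**2 = (1321 - 862)**2 = 459**2 = 210681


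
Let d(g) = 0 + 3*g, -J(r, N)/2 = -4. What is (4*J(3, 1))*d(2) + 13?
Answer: 205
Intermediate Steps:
J(r, N) = 8 (J(r, N) = -2*(-4) = 8)
d(g) = 3*g
(4*J(3, 1))*d(2) + 13 = (4*8)*(3*2) + 13 = 32*6 + 13 = 192 + 13 = 205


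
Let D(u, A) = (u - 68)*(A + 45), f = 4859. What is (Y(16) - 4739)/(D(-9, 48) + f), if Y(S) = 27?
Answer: 2356/1151 ≈ 2.0469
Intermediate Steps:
D(u, A) = (-68 + u)*(45 + A)
(Y(16) - 4739)/(D(-9, 48) + f) = (27 - 4739)/((-3060 - 68*48 + 45*(-9) + 48*(-9)) + 4859) = -4712/((-3060 - 3264 - 405 - 432) + 4859) = -4712/(-7161 + 4859) = -4712/(-2302) = -4712*(-1/2302) = 2356/1151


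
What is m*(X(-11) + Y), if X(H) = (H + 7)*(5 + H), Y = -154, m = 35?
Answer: -4550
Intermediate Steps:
X(H) = (5 + H)*(7 + H) (X(H) = (7 + H)*(5 + H) = (5 + H)*(7 + H))
m*(X(-11) + Y) = 35*((35 + (-11)**2 + 12*(-11)) - 154) = 35*((35 + 121 - 132) - 154) = 35*(24 - 154) = 35*(-130) = -4550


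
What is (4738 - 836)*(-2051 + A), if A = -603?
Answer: -10355908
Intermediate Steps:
(4738 - 836)*(-2051 + A) = (4738 - 836)*(-2051 - 603) = 3902*(-2654) = -10355908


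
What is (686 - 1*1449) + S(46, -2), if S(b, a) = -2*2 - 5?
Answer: -772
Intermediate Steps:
S(b, a) = -9 (S(b, a) = -4 - 5 = -9)
(686 - 1*1449) + S(46, -2) = (686 - 1*1449) - 9 = (686 - 1449) - 9 = -763 - 9 = -772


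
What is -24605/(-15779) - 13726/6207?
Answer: -63859319/97940253 ≈ -0.65202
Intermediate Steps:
-24605/(-15779) - 13726/6207 = -24605*(-1/15779) - 13726*1/6207 = 24605/15779 - 13726/6207 = -63859319/97940253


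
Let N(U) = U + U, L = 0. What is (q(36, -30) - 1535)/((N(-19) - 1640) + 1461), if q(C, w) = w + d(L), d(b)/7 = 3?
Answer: 1544/217 ≈ 7.1152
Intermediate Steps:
d(b) = 21 (d(b) = 7*3 = 21)
q(C, w) = 21 + w (q(C, w) = w + 21 = 21 + w)
N(U) = 2*U
(q(36, -30) - 1535)/((N(-19) - 1640) + 1461) = ((21 - 30) - 1535)/((2*(-19) - 1640) + 1461) = (-9 - 1535)/((-38 - 1640) + 1461) = -1544/(-1678 + 1461) = -1544/(-217) = -1544*(-1/217) = 1544/217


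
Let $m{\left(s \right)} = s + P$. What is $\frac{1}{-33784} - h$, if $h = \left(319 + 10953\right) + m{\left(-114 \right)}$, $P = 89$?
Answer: $- \frac{379968649}{33784} \approx -11247.0$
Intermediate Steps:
$m{\left(s \right)} = 89 + s$ ($m{\left(s \right)} = s + 89 = 89 + s$)
$h = 11247$ ($h = \left(319 + 10953\right) + \left(89 - 114\right) = 11272 - 25 = 11247$)
$\frac{1}{-33784} - h = \frac{1}{-33784} - 11247 = - \frac{1}{33784} - 11247 = - \frac{379968649}{33784}$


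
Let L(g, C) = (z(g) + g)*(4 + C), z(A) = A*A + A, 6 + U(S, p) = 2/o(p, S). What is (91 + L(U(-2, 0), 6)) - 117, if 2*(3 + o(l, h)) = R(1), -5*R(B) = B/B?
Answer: 271654/961 ≈ 282.68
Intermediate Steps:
R(B) = -⅕ (R(B) = -B/(5*B) = -⅕*1 = -⅕)
o(l, h) = -31/10 (o(l, h) = -3 + (½)*(-⅕) = -3 - ⅒ = -31/10)
U(S, p) = -206/31 (U(S, p) = -6 + 2/(-31/10) = -6 + 2*(-10/31) = -6 - 20/31 = -206/31)
z(A) = A + A² (z(A) = A² + A = A + A²)
L(g, C) = (4 + C)*(g + g*(1 + g)) (L(g, C) = (g*(1 + g) + g)*(4 + C) = (g + g*(1 + g))*(4 + C) = (4 + C)*(g + g*(1 + g)))
(91 + L(U(-2, 0), 6)) - 117 = (91 - 206*(8 + 6 + 4*(-206/31) + 6*(1 - 206/31))/31) - 117 = (91 - 206*(8 + 6 - 824/31 + 6*(-175/31))/31) - 117 = (91 - 206*(8 + 6 - 824/31 - 1050/31)/31) - 117 = (91 - 206/31*(-1440/31)) - 117 = (91 + 296640/961) - 117 = 384091/961 - 117 = 271654/961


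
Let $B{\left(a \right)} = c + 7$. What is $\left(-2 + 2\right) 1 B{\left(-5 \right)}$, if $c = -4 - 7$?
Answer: $0$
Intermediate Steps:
$c = -11$
$B{\left(a \right)} = -4$ ($B{\left(a \right)} = -11 + 7 = -4$)
$\left(-2 + 2\right) 1 B{\left(-5 \right)} = \left(-2 + 2\right) 1 \left(-4\right) = 0 \cdot 1 \left(-4\right) = 0 \left(-4\right) = 0$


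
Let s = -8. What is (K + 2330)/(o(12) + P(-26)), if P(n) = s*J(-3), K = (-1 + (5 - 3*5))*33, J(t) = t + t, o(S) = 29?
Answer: 281/11 ≈ 25.545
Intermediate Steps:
J(t) = 2*t
K = -363 (K = (-1 + (5 - 15))*33 = (-1 - 10)*33 = -11*33 = -363)
P(n) = 48 (P(n) = -16*(-3) = -8*(-6) = 48)
(K + 2330)/(o(12) + P(-26)) = (-363 + 2330)/(29 + 48) = 1967/77 = 1967*(1/77) = 281/11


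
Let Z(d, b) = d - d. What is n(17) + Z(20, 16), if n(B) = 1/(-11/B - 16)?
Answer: -17/283 ≈ -0.060071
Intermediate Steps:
n(B) = 1/(-16 - 11/B)
Z(d, b) = 0
n(17) + Z(20, 16) = -1*17/(11 + 16*17) + 0 = -1*17/(11 + 272) + 0 = -1*17/283 + 0 = -1*17*1/283 + 0 = -17/283 + 0 = -17/283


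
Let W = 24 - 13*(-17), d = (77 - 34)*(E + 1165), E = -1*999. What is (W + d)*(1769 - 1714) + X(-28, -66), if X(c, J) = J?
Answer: 405999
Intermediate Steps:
E = -999
d = 7138 (d = (77 - 34)*(-999 + 1165) = 43*166 = 7138)
W = 245 (W = 24 + 221 = 245)
(W + d)*(1769 - 1714) + X(-28, -66) = (245 + 7138)*(1769 - 1714) - 66 = 7383*55 - 66 = 406065 - 66 = 405999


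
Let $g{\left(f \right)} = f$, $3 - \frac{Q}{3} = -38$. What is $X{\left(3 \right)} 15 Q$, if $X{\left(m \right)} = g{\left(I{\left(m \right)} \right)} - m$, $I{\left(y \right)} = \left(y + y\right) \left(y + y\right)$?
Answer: $60885$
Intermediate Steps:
$Q = 123$ ($Q = 9 - -114 = 9 + 114 = 123$)
$I{\left(y \right)} = 4 y^{2}$ ($I{\left(y \right)} = 2 y 2 y = 4 y^{2}$)
$X{\left(m \right)} = - m + 4 m^{2}$ ($X{\left(m \right)} = 4 m^{2} - m = - m + 4 m^{2}$)
$X{\left(3 \right)} 15 Q = 3 \left(-1 + 4 \cdot 3\right) 15 \cdot 123 = 3 \left(-1 + 12\right) 15 \cdot 123 = 3 \cdot 11 \cdot 15 \cdot 123 = 33 \cdot 15 \cdot 123 = 495 \cdot 123 = 60885$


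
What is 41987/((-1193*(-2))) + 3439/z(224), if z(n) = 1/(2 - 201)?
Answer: -1632843359/2386 ≈ -6.8434e+5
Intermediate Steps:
z(n) = -1/199 (z(n) = 1/(-199) = -1/199)
41987/((-1193*(-2))) + 3439/z(224) = 41987/((-1193*(-2))) + 3439/(-1/199) = 41987/2386 + 3439*(-199) = 41987*(1/2386) - 684361 = 41987/2386 - 684361 = -1632843359/2386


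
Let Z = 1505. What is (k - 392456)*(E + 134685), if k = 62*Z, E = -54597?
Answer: -23958004848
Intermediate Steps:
k = 93310 (k = 62*1505 = 93310)
(k - 392456)*(E + 134685) = (93310 - 392456)*(-54597 + 134685) = -299146*80088 = -23958004848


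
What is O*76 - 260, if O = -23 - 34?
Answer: -4592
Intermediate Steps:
O = -57
O*76 - 260 = -57*76 - 260 = -4332 - 260 = -4592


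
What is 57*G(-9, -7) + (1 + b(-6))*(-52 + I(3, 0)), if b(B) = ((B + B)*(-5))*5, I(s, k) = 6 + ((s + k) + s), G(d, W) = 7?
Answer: -11641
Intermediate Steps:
I(s, k) = 6 + k + 2*s (I(s, k) = 6 + ((k + s) + s) = 6 + (k + 2*s) = 6 + k + 2*s)
b(B) = -50*B (b(B) = ((2*B)*(-5))*5 = -10*B*5 = -50*B)
57*G(-9, -7) + (1 + b(-6))*(-52 + I(3, 0)) = 57*7 + (1 - 50*(-6))*(-52 + (6 + 0 + 2*3)) = 399 + (1 + 300)*(-52 + (6 + 0 + 6)) = 399 + 301*(-52 + 12) = 399 + 301*(-40) = 399 - 12040 = -11641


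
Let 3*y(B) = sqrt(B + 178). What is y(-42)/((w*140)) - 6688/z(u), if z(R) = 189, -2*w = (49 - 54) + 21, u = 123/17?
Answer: -6688/189 - sqrt(34)/1680 ≈ -35.390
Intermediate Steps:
u = 123/17 (u = 123*(1/17) = 123/17 ≈ 7.2353)
w = -8 (w = -((49 - 54) + 21)/2 = -(-5 + 21)/2 = -1/2*16 = -8)
y(B) = sqrt(178 + B)/3 (y(B) = sqrt(B + 178)/3 = sqrt(178 + B)/3)
y(-42)/((w*140)) - 6688/z(u) = (sqrt(178 - 42)/3)/((-8*140)) - 6688/189 = (sqrt(136)/3)/(-1120) - 6688*1/189 = ((2*sqrt(34))/3)*(-1/1120) - 6688/189 = (2*sqrt(34)/3)*(-1/1120) - 6688/189 = -sqrt(34)/1680 - 6688/189 = -6688/189 - sqrt(34)/1680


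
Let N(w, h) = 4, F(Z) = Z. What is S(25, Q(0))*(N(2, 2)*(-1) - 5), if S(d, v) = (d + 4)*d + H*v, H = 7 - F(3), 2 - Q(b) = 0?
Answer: -6597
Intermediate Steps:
Q(b) = 2 (Q(b) = 2 - 1*0 = 2 + 0 = 2)
H = 4 (H = 7 - 1*3 = 7 - 3 = 4)
S(d, v) = 4*v + d*(4 + d) (S(d, v) = (d + 4)*d + 4*v = (4 + d)*d + 4*v = d*(4 + d) + 4*v = 4*v + d*(4 + d))
S(25, Q(0))*(N(2, 2)*(-1) - 5) = (25**2 + 4*25 + 4*2)*(4*(-1) - 5) = (625 + 100 + 8)*(-4 - 5) = 733*(-9) = -6597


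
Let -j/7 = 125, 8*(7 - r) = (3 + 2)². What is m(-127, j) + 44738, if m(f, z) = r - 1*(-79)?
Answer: 358567/8 ≈ 44821.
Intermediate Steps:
r = 31/8 (r = 7 - (3 + 2)²/8 = 7 - ⅛*5² = 7 - ⅛*25 = 7 - 25/8 = 31/8 ≈ 3.8750)
j = -875 (j = -7*125 = -875)
m(f, z) = 663/8 (m(f, z) = 31/8 - 1*(-79) = 31/8 + 79 = 663/8)
m(-127, j) + 44738 = 663/8 + 44738 = 358567/8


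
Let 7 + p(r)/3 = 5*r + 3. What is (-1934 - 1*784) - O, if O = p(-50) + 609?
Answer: -2565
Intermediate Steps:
p(r) = -12 + 15*r (p(r) = -21 + 3*(5*r + 3) = -21 + 3*(3 + 5*r) = -21 + (9 + 15*r) = -12 + 15*r)
O = -153 (O = (-12 + 15*(-50)) + 609 = (-12 - 750) + 609 = -762 + 609 = -153)
(-1934 - 1*784) - O = (-1934 - 1*784) - 1*(-153) = (-1934 - 784) + 153 = -2718 + 153 = -2565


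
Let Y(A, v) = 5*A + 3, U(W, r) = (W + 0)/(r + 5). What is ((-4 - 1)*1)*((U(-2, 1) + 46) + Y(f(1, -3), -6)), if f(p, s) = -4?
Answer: -430/3 ≈ -143.33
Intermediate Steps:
U(W, r) = W/(5 + r)
Y(A, v) = 3 + 5*A
((-4 - 1)*1)*((U(-2, 1) + 46) + Y(f(1, -3), -6)) = ((-4 - 1)*1)*((-2/(5 + 1) + 46) + (3 + 5*(-4))) = (-5*1)*((-2/6 + 46) + (3 - 20)) = -5*((-2*⅙ + 46) - 17) = -5*((-⅓ + 46) - 17) = -5*(137/3 - 17) = -5*86/3 = -430/3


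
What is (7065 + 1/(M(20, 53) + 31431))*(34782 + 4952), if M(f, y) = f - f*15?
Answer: 8744730876944/31151 ≈ 2.8072e+8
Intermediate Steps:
M(f, y) = -14*f (M(f, y) = f - 15*f = -14*f)
(7065 + 1/(M(20, 53) + 31431))*(34782 + 4952) = (7065 + 1/(-14*20 + 31431))*(34782 + 4952) = (7065 + 1/(-280 + 31431))*39734 = (7065 + 1/31151)*39734 = (220081816/31151)*39734 = 8744730876944/31151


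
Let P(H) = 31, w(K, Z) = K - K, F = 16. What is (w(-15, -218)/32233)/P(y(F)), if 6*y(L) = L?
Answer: 0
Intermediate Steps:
y(L) = L/6
w(K, Z) = 0
(w(-15, -218)/32233)/P(y(F)) = (0/32233)/31 = (0*(1/32233))*(1/31) = 0*(1/31) = 0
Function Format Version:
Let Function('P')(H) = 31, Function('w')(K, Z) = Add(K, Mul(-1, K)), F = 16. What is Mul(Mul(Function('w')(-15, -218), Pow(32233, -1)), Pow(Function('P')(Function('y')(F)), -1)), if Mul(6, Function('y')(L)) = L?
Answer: 0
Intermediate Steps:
Function('y')(L) = Mul(Rational(1, 6), L)
Function('w')(K, Z) = 0
Mul(Mul(Function('w')(-15, -218), Pow(32233, -1)), Pow(Function('P')(Function('y')(F)), -1)) = Mul(Mul(0, Pow(32233, -1)), Pow(31, -1)) = Mul(Mul(0, Rational(1, 32233)), Rational(1, 31)) = Mul(0, Rational(1, 31)) = 0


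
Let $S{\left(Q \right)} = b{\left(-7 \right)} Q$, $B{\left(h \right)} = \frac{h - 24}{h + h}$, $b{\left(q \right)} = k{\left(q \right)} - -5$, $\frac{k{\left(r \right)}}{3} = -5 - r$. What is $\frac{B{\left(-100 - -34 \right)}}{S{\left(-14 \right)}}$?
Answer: $- \frac{15}{3388} \approx -0.0044274$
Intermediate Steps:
$k{\left(r \right)} = -15 - 3 r$ ($k{\left(r \right)} = 3 \left(-5 - r\right) = -15 - 3 r$)
$b{\left(q \right)} = -10 - 3 q$ ($b{\left(q \right)} = \left(-15 - 3 q\right) - -5 = \left(-15 - 3 q\right) + 5 = -10 - 3 q$)
$B{\left(h \right)} = \frac{-24 + h}{2 h}$
$S{\left(Q \right)} = 11 Q$ ($S{\left(Q \right)} = \left(-10 - -21\right) Q = \left(-10 + 21\right) Q = 11 Q$)
$\frac{B{\left(-100 - -34 \right)}}{S{\left(-14 \right)}} = \frac{\frac{1}{2} \frac{1}{-100 - -34} \left(-24 - 66\right)}{11 \left(-14\right)} = \frac{\frac{1}{2} \frac{1}{-100 + 34} \left(-24 + \left(-100 + 34\right)\right)}{-154} = \frac{-24 - 66}{2 \left(-66\right)} \left(- \frac{1}{154}\right) = \frac{1}{2} \left(- \frac{1}{66}\right) \left(-90\right) \left(- \frac{1}{154}\right) = \frac{15}{22} \left(- \frac{1}{154}\right) = - \frac{15}{3388}$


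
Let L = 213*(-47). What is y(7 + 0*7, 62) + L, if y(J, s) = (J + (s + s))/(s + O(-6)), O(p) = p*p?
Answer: -980947/98 ≈ -10010.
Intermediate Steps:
L = -10011
O(p) = p**2
y(J, s) = (J + 2*s)/(36 + s) (y(J, s) = (J + (s + s))/(s + (-6)**2) = (J + 2*s)/(s + 36) = (J + 2*s)/(36 + s))
y(7 + 0*7, 62) + L = ((7 + 0*7) + 2*62)/(36 + 62) - 10011 = ((7 + 0) + 124)/98 - 10011 = (7 + 124)/98 - 10011 = (1/98)*131 - 10011 = 131/98 - 10011 = -980947/98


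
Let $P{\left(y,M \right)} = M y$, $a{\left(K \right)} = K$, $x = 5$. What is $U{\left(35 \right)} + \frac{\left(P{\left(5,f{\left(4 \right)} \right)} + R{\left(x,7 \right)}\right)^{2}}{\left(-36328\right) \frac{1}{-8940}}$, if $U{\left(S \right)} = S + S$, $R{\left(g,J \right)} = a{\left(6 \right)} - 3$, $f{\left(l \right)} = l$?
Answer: $\frac{1818055}{9082} \approx 200.18$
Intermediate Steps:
$R{\left(g,J \right)} = 3$ ($R{\left(g,J \right)} = 6 - 3 = 3$)
$U{\left(S \right)} = 2 S$
$U{\left(35 \right)} + \frac{\left(P{\left(5,f{\left(4 \right)} \right)} + R{\left(x,7 \right)}\right)^{2}}{\left(-36328\right) \frac{1}{-8940}} = 2 \cdot 35 + \frac{\left(4 \cdot 5 + 3\right)^{2}}{\left(-36328\right) \frac{1}{-8940}} = 70 + \frac{\left(20 + 3\right)^{2}}{\left(-36328\right) \left(- \frac{1}{8940}\right)} = 70 + \frac{23^{2}}{\frac{9082}{2235}} = 70 + 529 \cdot \frac{2235}{9082} = 70 + \frac{1182315}{9082} = \frac{1818055}{9082}$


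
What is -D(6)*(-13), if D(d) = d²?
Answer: 468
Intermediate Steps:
-D(6)*(-13) = -6²*(-13) = -36*(-13) = -1*(-468) = 468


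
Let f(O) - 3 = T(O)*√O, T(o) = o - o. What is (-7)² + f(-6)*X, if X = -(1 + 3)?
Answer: 37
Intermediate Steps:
T(o) = 0
f(O) = 3 (f(O) = 3 + 0*√O = 3 + 0 = 3)
X = -4 (X = -1*4 = -4)
(-7)² + f(-6)*X = (-7)² + 3*(-4) = 49 - 12 = 37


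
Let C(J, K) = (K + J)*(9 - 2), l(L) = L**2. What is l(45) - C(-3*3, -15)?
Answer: 2193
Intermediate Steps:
C(J, K) = 7*J + 7*K (C(J, K) = (J + K)*7 = 7*J + 7*K)
l(45) - C(-3*3, -15) = 45**2 - (7*(-3*3) + 7*(-15)) = 2025 - (7*(-9) - 105) = 2025 - (-63 - 105) = 2025 - 1*(-168) = 2025 + 168 = 2193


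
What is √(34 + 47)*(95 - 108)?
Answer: -117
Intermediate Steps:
√(34 + 47)*(95 - 108) = √81*(-13) = 9*(-13) = -117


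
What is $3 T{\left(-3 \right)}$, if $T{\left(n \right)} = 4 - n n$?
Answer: $-15$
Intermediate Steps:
$T{\left(n \right)} = 4 - n^{2}$
$3 T{\left(-3 \right)} = 3 \left(4 - \left(-3\right)^{2}\right) = 3 \left(4 - 9\right) = 3 \left(-5\right) = -15$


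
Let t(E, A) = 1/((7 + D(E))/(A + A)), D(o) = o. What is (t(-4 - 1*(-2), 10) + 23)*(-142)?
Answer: -3834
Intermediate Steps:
t(E, A) = 2*A/(7 + E) (t(E, A) = 1/((7 + E)/(A + A)) = 1/((7 + E)/((2*A))) = 1/((7 + E)*(1/(2*A))) = 1/((7 + E)/(2*A)) = 2*A/(7 + E))
(t(-4 - 1*(-2), 10) + 23)*(-142) = (2*10/(7 + (-4 - 1*(-2))) + 23)*(-142) = (2*10/(7 + (-4 + 2)) + 23)*(-142) = (2*10/(7 - 2) + 23)*(-142) = (2*10/5 + 23)*(-142) = (2*10*(⅕) + 23)*(-142) = (4 + 23)*(-142) = 27*(-142) = -3834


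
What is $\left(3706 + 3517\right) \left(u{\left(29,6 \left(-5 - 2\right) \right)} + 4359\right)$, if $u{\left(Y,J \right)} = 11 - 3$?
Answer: $31542841$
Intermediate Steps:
$u{\left(Y,J \right)} = 8$ ($u{\left(Y,J \right)} = 11 - 3 = 8$)
$\left(3706 + 3517\right) \left(u{\left(29,6 \left(-5 - 2\right) \right)} + 4359\right) = \left(3706 + 3517\right) \left(8 + 4359\right) = 7223 \cdot 4367 = 31542841$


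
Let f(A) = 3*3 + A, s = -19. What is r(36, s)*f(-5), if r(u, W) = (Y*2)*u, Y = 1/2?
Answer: 144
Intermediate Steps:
f(A) = 9 + A
Y = 1/2 ≈ 0.50000
r(u, W) = u (r(u, W) = ((1/2)*2)*u = 1*u = u)
r(36, s)*f(-5) = 36*(9 - 5) = 36*4 = 144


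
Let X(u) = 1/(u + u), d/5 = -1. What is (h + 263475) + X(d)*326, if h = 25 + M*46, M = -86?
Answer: 1297557/5 ≈ 2.5951e+5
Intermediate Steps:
d = -5 (d = 5*(-1) = -5)
X(u) = 1/(2*u)
h = -3931 (h = 25 - 86*46 = 25 - 3956 = -3931)
(h + 263475) + X(d)*326 = (-3931 + 263475) + ((½)/(-5))*326 = 259544 + ((½)*(-⅕))*326 = 259544 - ⅒*326 = 259544 - 163/5 = 1297557/5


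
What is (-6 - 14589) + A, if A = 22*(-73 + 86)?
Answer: -14309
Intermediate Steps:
A = 286 (A = 22*13 = 286)
(-6 - 14589) + A = (-6 - 14589) + 286 = -14595 + 286 = -14309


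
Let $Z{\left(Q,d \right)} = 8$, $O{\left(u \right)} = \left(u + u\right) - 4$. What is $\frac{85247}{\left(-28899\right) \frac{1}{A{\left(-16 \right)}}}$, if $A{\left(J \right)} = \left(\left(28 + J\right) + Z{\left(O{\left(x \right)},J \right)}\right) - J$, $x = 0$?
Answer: $- \frac{340988}{3211} \approx -106.19$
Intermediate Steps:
$O{\left(u \right)} = -4 + 2 u$ ($O{\left(u \right)} = 2 u - 4 = -4 + 2 u$)
$A{\left(J \right)} = 36$ ($A{\left(J \right)} = \left(\left(28 + J\right) + 8\right) - J = \left(36 + J\right) - J = 36$)
$\frac{85247}{\left(-28899\right) \frac{1}{A{\left(-16 \right)}}} = \frac{85247}{\left(-28899\right) \frac{1}{36}} = \frac{85247}{- \frac{3211}{4}} = 85247 \left(- \frac{4}{3211}\right) = - \frac{340988}{3211}$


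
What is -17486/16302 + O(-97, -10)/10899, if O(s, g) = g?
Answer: -31790489/29612583 ≈ -1.0735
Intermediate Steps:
-17486/16302 + O(-97, -10)/10899 = -17486/16302 - 10/10899 = -17486*1/16302 - 10*1/10899 = -8743/8151 - 10/10899 = -31790489/29612583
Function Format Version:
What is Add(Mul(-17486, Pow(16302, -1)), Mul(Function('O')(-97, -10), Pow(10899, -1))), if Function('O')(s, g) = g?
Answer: Rational(-31790489, 29612583) ≈ -1.0735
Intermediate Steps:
Add(Mul(-17486, Pow(16302, -1)), Mul(Function('O')(-97, -10), Pow(10899, -1))) = Add(Mul(-17486, Pow(16302, -1)), Mul(-10, Pow(10899, -1))) = Add(Mul(-17486, Rational(1, 16302)), Mul(-10, Rational(1, 10899))) = Add(Rational(-8743, 8151), Rational(-10, 10899)) = Rational(-31790489, 29612583)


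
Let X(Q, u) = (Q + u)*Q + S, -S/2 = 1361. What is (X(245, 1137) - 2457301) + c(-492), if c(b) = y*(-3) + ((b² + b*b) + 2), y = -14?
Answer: -1637261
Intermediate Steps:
S = -2722 (S = -2*1361 = -2722)
c(b) = 44 + 2*b² (c(b) = -14*(-3) + ((b² + b*b) + 2) = 42 + ((b² + b²) + 2) = 42 + (2*b² + 2) = 42 + (2 + 2*b²) = 44 + 2*b²)
X(Q, u) = -2722 + Q*(Q + u) (X(Q, u) = (Q + u)*Q - 2722 = Q*(Q + u) - 2722 = -2722 + Q*(Q + u))
(X(245, 1137) - 2457301) + c(-492) = ((-2722 + 245² + 245*1137) - 2457301) + (44 + 2*(-492)²) = ((-2722 + 60025 + 278565) - 2457301) + (44 + 2*242064) = (335868 - 2457301) + (44 + 484128) = -2121433 + 484172 = -1637261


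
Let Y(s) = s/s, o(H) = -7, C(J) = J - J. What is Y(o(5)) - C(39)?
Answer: 1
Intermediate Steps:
C(J) = 0
Y(s) = 1
Y(o(5)) - C(39) = 1 - 1*0 = 1 + 0 = 1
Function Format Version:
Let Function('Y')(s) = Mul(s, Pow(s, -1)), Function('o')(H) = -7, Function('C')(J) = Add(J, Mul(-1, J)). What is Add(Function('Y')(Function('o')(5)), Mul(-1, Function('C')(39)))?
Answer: 1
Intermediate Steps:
Function('C')(J) = 0
Function('Y')(s) = 1
Add(Function('Y')(Function('o')(5)), Mul(-1, Function('C')(39))) = Add(1, Mul(-1, 0)) = Add(1, 0) = 1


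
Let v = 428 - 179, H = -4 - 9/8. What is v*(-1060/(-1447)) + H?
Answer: 2052193/11576 ≈ 177.28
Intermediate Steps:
H = -41/8 (H = -4 - 9/8 = -41/8 ≈ -5.1250)
v = 249
v*(-1060/(-1447)) + H = 249*(-1060/(-1447)) - 41/8 = 249*(-1060*(-1/1447)) - 41/8 = 249*(1060/1447) - 41/8 = 263940/1447 - 41/8 = 2052193/11576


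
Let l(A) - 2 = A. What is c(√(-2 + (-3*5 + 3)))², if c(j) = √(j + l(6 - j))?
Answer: 8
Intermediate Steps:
l(A) = 2 + A
c(j) = 2*√2 (c(j) = √(j + (2 + (6 - j))) = √(j + (8 - j)) = √8 = 2*√2)
c(√(-2 + (-3*5 + 3)))² = (2*√2)² = 8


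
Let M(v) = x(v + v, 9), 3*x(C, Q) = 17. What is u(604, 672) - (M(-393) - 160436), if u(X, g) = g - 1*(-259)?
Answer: 484084/3 ≈ 1.6136e+5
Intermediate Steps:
u(X, g) = 259 + g (u(X, g) = g + 259 = 259 + g)
x(C, Q) = 17/3 (x(C, Q) = (⅓)*17 = 17/3)
M(v) = 17/3
u(604, 672) - (M(-393) - 160436) = (259 + 672) - (17/3 - 160436) = 931 - 1*(-481291/3) = 931 + 481291/3 = 484084/3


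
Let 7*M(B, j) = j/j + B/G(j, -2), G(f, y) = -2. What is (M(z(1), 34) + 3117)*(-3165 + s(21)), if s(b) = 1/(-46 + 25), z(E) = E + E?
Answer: -69058174/7 ≈ -9.8655e+6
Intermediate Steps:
z(E) = 2*E
M(B, j) = 1/7 - B/14 (M(B, j) = (j/j + B/(-2))/7 = (1 + B*(-1/2))/7 = (1 - B/2)/7 = 1/7 - B/14)
s(b) = -1/21 (s(b) = 1/(-21) = -1/21)
(M(z(1), 34) + 3117)*(-3165 + s(21)) = ((1/7 - 1/7) + 3117)*(-3165 - 1/21) = ((1/7 - 1/14*2) + 3117)*(-66466/21) = ((1/7 - 1/7) + 3117)*(-66466/21) = (0 + 3117)*(-66466/21) = 3117*(-66466/21) = -69058174/7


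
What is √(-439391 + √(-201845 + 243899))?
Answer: √(-439391 + √42054) ≈ 662.71*I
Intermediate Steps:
√(-439391 + √(-201845 + 243899)) = √(-439391 + √42054)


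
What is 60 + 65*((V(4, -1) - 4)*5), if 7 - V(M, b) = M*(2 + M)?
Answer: -6765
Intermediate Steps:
V(M, b) = 7 - M*(2 + M)
60 + 65*((V(4, -1) - 4)*5) = 60 + 65*(((7 - 1*4² - 2*4) - 4)*5) = 60 + 65*(((7 - 1*16 - 8) - 4)*5) = 60 + 65*(((7 - 16 - 8) - 4)*5) = 60 + 65*((-17 - 4)*5) = 60 + 65*(-21*5) = 60 + 65*(-105) = 60 - 6825 = -6765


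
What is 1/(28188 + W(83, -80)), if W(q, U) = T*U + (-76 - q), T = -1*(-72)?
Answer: 1/22269 ≈ 4.4905e-5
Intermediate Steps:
T = 72
W(q, U) = -76 - q + 72*U (W(q, U) = 72*U + (-76 - q) = -76 - q + 72*U)
1/(28188 + W(83, -80)) = 1/(28188 + (-76 - 1*83 + 72*(-80))) = 1/(28188 + (-76 - 83 - 5760)) = 1/(28188 - 5919) = 1/22269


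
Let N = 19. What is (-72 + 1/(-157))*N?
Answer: -214795/157 ≈ -1368.1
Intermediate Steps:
(-72 + 1/(-157))*N = (-72 + 1/(-157))*19 = (-72 - 1/157)*19 = -11305/157*19 = -214795/157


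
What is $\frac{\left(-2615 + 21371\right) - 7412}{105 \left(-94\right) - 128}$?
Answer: $- \frac{5672}{4999} \approx -1.1346$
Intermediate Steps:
$\frac{\left(-2615 + 21371\right) - 7412}{105 \left(-94\right) - 128} = \frac{18756 - 7412}{-9870 - 128} = \frac{11344}{-9998} = 11344 \left(- \frac{1}{9998}\right) = - \frac{5672}{4999}$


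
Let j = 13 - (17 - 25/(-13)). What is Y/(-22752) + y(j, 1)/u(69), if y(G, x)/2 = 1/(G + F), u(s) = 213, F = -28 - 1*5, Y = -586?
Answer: 5213863/204347088 ≈ 0.025515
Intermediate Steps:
F = -33 (F = -28 - 5 = -33)
j = -77/13 (j = 13 - (17 - 25*(-1/13)) = 13 - (17 + 25/13) = 13 - 1*246/13 = 13 - 246/13 = -77/13 ≈ -5.9231)
y(G, x) = 2/(-33 + G) (y(G, x) = 2/(G - 33) = 2/(-33 + G))
Y/(-22752) + y(j, 1)/u(69) = -586/(-22752) + (2/(-33 - 77/13))/213 = -586*(-1/22752) + (2/(-506/13))*(1/213) = 293/11376 + (2*(-13/506))*(1/213) = 293/11376 - 13/253*1/213 = 293/11376 - 13/53889 = 5213863/204347088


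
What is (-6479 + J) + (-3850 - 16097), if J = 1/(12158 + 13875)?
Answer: -687948057/26033 ≈ -26426.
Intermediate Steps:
J = 1/26033 ≈ 3.8413e-5
(-6479 + J) + (-3850 - 16097) = (-6479 + 1/26033) + (-3850 - 16097) = -168667806/26033 - 19947 = -687948057/26033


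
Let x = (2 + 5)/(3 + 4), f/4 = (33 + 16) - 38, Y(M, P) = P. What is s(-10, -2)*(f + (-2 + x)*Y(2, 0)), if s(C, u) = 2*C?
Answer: -880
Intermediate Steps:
f = 44 (f = 4*((33 + 16) - 38) = 4*(49 - 38) = 4*11 = 44)
x = 1 (x = 7/7 = 7*(1/7) = 1)
s(-10, -2)*(f + (-2 + x)*Y(2, 0)) = (2*(-10))*(44 + (-2 + 1)*0) = -20*(44 - 1*0) = -20*(44 + 0) = -20*44 = -880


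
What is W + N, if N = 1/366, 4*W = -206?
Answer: -9424/183 ≈ -51.497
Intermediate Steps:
W = -103/2 (W = (¼)*(-206) = -103/2 ≈ -51.500)
N = 1/366 ≈ 0.0027322
W + N = -103/2 + 1/366 = -9424/183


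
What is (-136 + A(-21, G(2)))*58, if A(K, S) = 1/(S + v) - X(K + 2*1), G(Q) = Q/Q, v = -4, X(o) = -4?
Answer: -23026/3 ≈ -7675.3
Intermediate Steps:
G(Q) = 1
A(K, S) = 4 + 1/(-4 + S) (A(K, S) = 1/(S - 4) - 1*(-4) = 1/(-4 + S) + 4 = 4 + 1/(-4 + S))
(-136 + A(-21, G(2)))*58 = (-136 + (-15 + 4*1)/(-4 + 1))*58 = (-136 + (-15 + 4)/(-3))*58 = (-136 - 1/3*(-11))*58 = (-136 + 11/3)*58 = -397/3*58 = -23026/3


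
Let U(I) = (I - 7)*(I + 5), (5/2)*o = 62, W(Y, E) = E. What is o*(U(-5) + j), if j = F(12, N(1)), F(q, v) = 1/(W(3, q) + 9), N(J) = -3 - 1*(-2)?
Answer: 124/105 ≈ 1.1810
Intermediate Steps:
o = 124/5 (o = (⅖)*62 = 124/5 ≈ 24.800)
N(J) = -1 (N(J) = -3 + 2 = -1)
U(I) = (-7 + I)*(5 + I)
F(q, v) = 1/(9 + q) (F(q, v) = 1/(q + 9) = 1/(9 + q))
j = 1/21 (j = 1/(9 + 12) = 1/21 ≈ 0.047619)
o*(U(-5) + j) = 124*((-35 + (-5)² - 2*(-5)) + 1/21)/5 = 124*((-35 + 25 + 10) + 1/21)/5 = 124*(0 + 1/21)/5 = (124/5)*(1/21) = 124/105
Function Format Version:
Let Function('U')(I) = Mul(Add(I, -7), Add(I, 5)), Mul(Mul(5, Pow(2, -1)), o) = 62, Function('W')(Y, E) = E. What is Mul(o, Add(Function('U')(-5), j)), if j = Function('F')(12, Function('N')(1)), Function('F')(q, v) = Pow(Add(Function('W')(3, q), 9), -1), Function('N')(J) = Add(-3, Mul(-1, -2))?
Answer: Rational(124, 105) ≈ 1.1810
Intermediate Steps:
o = Rational(124, 5) (o = Mul(Rational(2, 5), 62) = Rational(124, 5) ≈ 24.800)
Function('N')(J) = -1 (Function('N')(J) = Add(-3, 2) = -1)
Function('U')(I) = Mul(Add(-7, I), Add(5, I))
Function('F')(q, v) = Pow(Add(9, q), -1) (Function('F')(q, v) = Pow(Add(q, 9), -1) = Pow(Add(9, q), -1))
j = Rational(1, 21) (j = Pow(Add(9, 12), -1) = Pow(21, -1) = Rational(1, 21) ≈ 0.047619)
Mul(o, Add(Function('U')(-5), j)) = Mul(Rational(124, 5), Add(Add(-35, Pow(-5, 2), Mul(-2, -5)), Rational(1, 21))) = Mul(Rational(124, 5), Add(Add(-35, 25, 10), Rational(1, 21))) = Mul(Rational(124, 5), Add(0, Rational(1, 21))) = Mul(Rational(124, 5), Rational(1, 21)) = Rational(124, 105)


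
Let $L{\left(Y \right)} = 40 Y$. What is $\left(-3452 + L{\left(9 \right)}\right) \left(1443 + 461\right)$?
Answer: $-5887168$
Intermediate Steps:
$\left(-3452 + L{\left(9 \right)}\right) \left(1443 + 461\right) = \left(-3452 + 40 \cdot 9\right) \left(1443 + 461\right) = \left(-3452 + 360\right) 1904 = \left(-3092\right) 1904 = -5887168$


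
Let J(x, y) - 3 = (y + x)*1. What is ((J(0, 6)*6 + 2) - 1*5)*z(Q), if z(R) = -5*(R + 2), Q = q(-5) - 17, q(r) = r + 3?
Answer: 4335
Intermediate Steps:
J(x, y) = 3 + x + y (J(x, y) = 3 + (y + x)*1 = 3 + (x + y)*1 = 3 + (x + y) = 3 + x + y)
q(r) = 3 + r
Q = -19 (Q = (3 - 5) - 17 = -2 - 17 = -19)
z(R) = -10 - 5*R (z(R) = -5*(2 + R) = -10 - 5*R)
((J(0, 6)*6 + 2) - 1*5)*z(Q) = (((3 + 0 + 6)*6 + 2) - 1*5)*(-10 - 5*(-19)) = ((9*6 + 2) - 5)*(-10 + 95) = ((54 + 2) - 5)*85 = (56 - 5)*85 = 51*85 = 4335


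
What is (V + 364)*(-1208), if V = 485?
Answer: -1025592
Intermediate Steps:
(V + 364)*(-1208) = (485 + 364)*(-1208) = 849*(-1208) = -1025592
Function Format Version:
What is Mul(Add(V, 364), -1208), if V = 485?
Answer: -1025592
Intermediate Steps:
Mul(Add(V, 364), -1208) = Mul(Add(485, 364), -1208) = Mul(849, -1208) = -1025592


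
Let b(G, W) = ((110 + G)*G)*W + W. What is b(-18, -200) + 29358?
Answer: 360358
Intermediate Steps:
b(G, W) = W + G*W*(110 + G) (b(G, W) = (G*(110 + G))*W + W = G*W*(110 + G) + W = W + G*W*(110 + G))
b(-18, -200) + 29358 = -200*(1 + (-18)² + 110*(-18)) + 29358 = -200*(1 + 324 - 1980) + 29358 = -200*(-1655) + 29358 = 331000 + 29358 = 360358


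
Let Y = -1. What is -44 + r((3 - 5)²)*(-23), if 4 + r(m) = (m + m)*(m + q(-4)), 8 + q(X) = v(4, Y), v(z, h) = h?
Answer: 968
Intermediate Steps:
q(X) = -9 (q(X) = -8 - 1 = -9)
r(m) = -4 + 2*m*(-9 + m) (r(m) = -4 + (m + m)*(m - 9) = -4 + (2*m)*(-9 + m) = -4 + 2*m*(-9 + m))
-44 + r((3 - 5)²)*(-23) = -44 + (-4 - 18*(3 - 5)² + 2*((3 - 5)²)²)*(-23) = -44 + (-4 - 18*(-2)² + 2*((-2)²)²)*(-23) = -44 + (-4 - 18*4 + 2*4²)*(-23) = -44 + (-4 - 72 + 2*16)*(-23) = -44 + (-4 - 72 + 32)*(-23) = -44 - 44*(-23) = -44 + 1012 = 968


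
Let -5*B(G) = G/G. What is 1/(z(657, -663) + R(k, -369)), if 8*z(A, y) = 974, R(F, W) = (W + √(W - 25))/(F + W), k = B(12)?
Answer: 1673181172/205382121881 + 36920*I*√394/205382121881 ≈ 0.0081467 + 3.5682e-6*I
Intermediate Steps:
B(G) = -⅕ (B(G) = -G/(5*G) = -⅕*1 = -⅕)
k = -⅕ ≈ -0.20000
R(F, W) = (W + √(-25 + W))/(F + W)
z(A, y) = 487/4 (z(A, y) = (⅛)*974 = 487/4)
1/(z(657, -663) + R(k, -369)) = 1/(487/4 + (-369 + √(-25 - 369))/(-⅕ - 369)) = 1/(487/4 + (-369 + √(-394))/(-1846/5)) = 1/(487/4 - 5*(-369 + I*√394)/1846) = 1/(487/4 + (1845/1846 - 5*I*√394/1846)) = 1/(453191/3692 - 5*I*√394/1846)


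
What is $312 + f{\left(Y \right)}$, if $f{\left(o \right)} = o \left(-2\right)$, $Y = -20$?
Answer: $352$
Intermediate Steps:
$f{\left(o \right)} = - 2 o$
$312 + f{\left(Y \right)} = 312 - -40 = 312 + 40 = 352$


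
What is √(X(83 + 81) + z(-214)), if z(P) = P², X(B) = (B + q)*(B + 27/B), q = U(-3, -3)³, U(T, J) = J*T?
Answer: √1293664103/82 ≈ 438.63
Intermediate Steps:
q = 729 (q = (-3*(-3))³ = 9³ = 729)
X(B) = (729 + B)*(B + 27/B) (X(B) = (B + 729)*(B + 27/B) = (729 + B)*(B + 27/B))
√(X(83 + 81) + z(-214)) = √((27 + (83 + 81)² + 729*(83 + 81) + 19683/(83 + 81)) + (-214)²) = √((27 + 164² + 729*164 + 19683/164) + 45796) = √((27 + 26896 + 119556 + 19683*(1/164)) + 45796) = √((27 + 26896 + 119556 + 19683/164) + 45796) = √(24042239/164 + 45796) = √(31552783/164) = √1293664103/82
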